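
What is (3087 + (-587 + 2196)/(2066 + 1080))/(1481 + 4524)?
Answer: 9713311/18891730 ≈ 0.51416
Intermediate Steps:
(3087 + (-587 + 2196)/(2066 + 1080))/(1481 + 4524) = (3087 + 1609/3146)/6005 = (3087 + 1609*(1/3146))*(1/6005) = (3087 + 1609/3146)*(1/6005) = (9713311/3146)*(1/6005) = 9713311/18891730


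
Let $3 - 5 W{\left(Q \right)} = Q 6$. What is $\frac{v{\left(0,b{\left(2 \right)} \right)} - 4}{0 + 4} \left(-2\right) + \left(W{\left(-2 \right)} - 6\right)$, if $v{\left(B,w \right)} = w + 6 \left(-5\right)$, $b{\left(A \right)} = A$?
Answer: $13$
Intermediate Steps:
$W{\left(Q \right)} = \frac{3}{5} - \frac{6 Q}{5}$ ($W{\left(Q \right)} = \frac{3}{5} - \frac{Q 6}{5} = \frac{3}{5} - \frac{6 Q}{5}$)
$v{\left(B,w \right)} = -30 + w$ ($v{\left(B,w \right)} = w - 30 = -30 + w$)
$\frac{v{\left(0,b{\left(2 \right)} \right)} - 4}{0 + 4} \left(-2\right) + \left(W{\left(-2 \right)} - 6\right) = \frac{\left(-30 + 2\right) - 4}{0 + 4} \left(-2\right) + \left(\left(\frac{3}{5} - - \frac{12}{5}\right) - 6\right) = \frac{-28 - 4}{4} \left(-2\right) + \left(\left(\frac{3}{5} + \frac{12}{5}\right) - 6\right) = \left(-32\right) \frac{1}{4} \left(-2\right) + \left(3 - 6\right) = \left(-8\right) \left(-2\right) - 3 = 16 - 3 = 13$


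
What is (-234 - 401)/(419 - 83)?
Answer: -635/336 ≈ -1.8899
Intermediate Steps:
(-234 - 401)/(419 - 83) = -635/336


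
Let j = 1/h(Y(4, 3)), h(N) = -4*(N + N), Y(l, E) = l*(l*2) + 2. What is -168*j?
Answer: 21/34 ≈ 0.61765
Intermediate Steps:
Y(l, E) = 2 + 2*l² (Y(l, E) = l*(2*l) + 2 = 2*l² + 2 = 2 + 2*l²)
h(N) = -8*N
j = -1/272 (j = 1/(-8*(2 + 2*4²)) = 1/(-8*(2 + 2*16)) = 1/(-8*(2 + 32)) = 1/(-8*34) = 1/(-272) = -1/272 ≈ -0.0036765)
-168*j = -168*(-1/272) = 21/34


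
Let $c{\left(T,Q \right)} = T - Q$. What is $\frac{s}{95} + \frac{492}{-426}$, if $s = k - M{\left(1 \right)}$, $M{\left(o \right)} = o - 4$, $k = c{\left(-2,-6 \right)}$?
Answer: $- \frac{7293}{6745} \approx -1.0812$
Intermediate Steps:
$k = 4$ ($k = -2 - -6 = -2 + 6 = 4$)
$M{\left(o \right)} = -4 + o$
$s = 7$ ($s = 4 - \left(-4 + 1\right) = 4 - -3 = 4 + 3 = 7$)
$\frac{s}{95} + \frac{492}{-426} = \frac{7}{95} + \frac{492}{-426} = 7 \cdot \frac{1}{95} + 492 \left(- \frac{1}{426}\right) = \frac{7}{95} - \frac{82}{71} = - \frac{7293}{6745}$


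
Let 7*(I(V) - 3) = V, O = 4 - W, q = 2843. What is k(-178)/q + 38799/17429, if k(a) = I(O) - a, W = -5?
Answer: 794378303/346854529 ≈ 2.2902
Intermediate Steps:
O = 9 (O = 4 - 1*(-5) = 4 + 5 = 9)
I(V) = 3 + V/7
k(a) = 30/7 - a (k(a) = (3 + (⅐)*9) - a = (3 + 9/7) - a = 30/7 - a)
k(-178)/q + 38799/17429 = (30/7 - 1*(-178))/2843 + 38799/17429 = (30/7 + 178)*(1/2843) + 38799*(1/17429) = (1276/7)*(1/2843) + 38799/17429 = 1276/19901 + 38799/17429 = 794378303/346854529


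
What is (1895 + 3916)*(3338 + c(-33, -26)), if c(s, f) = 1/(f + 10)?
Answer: 310348077/16 ≈ 1.9397e+7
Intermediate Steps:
c(s, f) = 1/(10 + f)
(1895 + 3916)*(3338 + c(-33, -26)) = (1895 + 3916)*(3338 + 1/(10 - 26)) = 5811*(3338 + 1/(-16)) = 5811*(3338 - 1/16) = 5811*(53407/16) = 310348077/16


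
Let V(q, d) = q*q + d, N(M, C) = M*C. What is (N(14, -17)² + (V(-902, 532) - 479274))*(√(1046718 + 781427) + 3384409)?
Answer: 1325016429954 + 391506*√1828145 ≈ 1.3255e+12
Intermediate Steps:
N(M, C) = C*M
V(q, d) = d + q² (V(q, d) = q² + d = d + q²)
(N(14, -17)² + (V(-902, 532) - 479274))*(√(1046718 + 781427) + 3384409) = ((-17*14)² + ((532 + (-902)²) - 479274))*(√(1046718 + 781427) + 3384409) = ((-238)² + ((532 + 813604) - 479274))*(√1828145 + 3384409) = (56644 + (814136 - 479274))*(3384409 + √1828145) = (56644 + 334862)*(3384409 + √1828145) = 391506*(3384409 + √1828145) = 1325016429954 + 391506*√1828145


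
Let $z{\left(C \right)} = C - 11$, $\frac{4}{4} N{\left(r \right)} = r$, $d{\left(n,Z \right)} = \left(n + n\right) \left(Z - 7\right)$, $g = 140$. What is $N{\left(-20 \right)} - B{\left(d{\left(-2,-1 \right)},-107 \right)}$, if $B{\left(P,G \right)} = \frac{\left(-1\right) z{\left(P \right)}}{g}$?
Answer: $- \frac{397}{20} \approx -19.85$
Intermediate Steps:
$d{\left(n,Z \right)} = 2 n \left(-7 + Z\right)$
$N{\left(r \right)} = r$
$z{\left(C \right)} = -11 + C$
$B{\left(P,G \right)} = \frac{11}{140} - \frac{P}{140}$ ($B{\left(P,G \right)} = \frac{\left(-1\right) \left(-11 + P\right)}{140} = \left(11 - P\right) \frac{1}{140} = \frac{11}{140} - \frac{P}{140}$)
$N{\left(-20 \right)} - B{\left(d{\left(-2,-1 \right)},-107 \right)} = -20 - \left(\frac{11}{140} - \frac{2 \left(-2\right) \left(-7 - 1\right)}{140}\right) = -20 - \left(\frac{11}{140} - \frac{2 \left(-2\right) \left(-8\right)}{140}\right) = -20 - \left(\frac{11}{140} - \frac{8}{35}\right) = -20 - - \frac{3}{20} = -20 + \frac{3}{20} = - \frac{397}{20}$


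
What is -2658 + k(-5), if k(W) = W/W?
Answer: -2657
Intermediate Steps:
k(W) = 1
-2658 + k(-5) = -2658 + 1 = -2657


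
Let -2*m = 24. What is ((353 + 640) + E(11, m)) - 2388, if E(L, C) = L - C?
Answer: -1372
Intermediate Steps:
m = -12 (m = -½*24 = -12)
((353 + 640) + E(11, m)) - 2388 = ((353 + 640) + (11 - 1*(-12))) - 2388 = (993 + (11 + 12)) - 2388 = (993 + 23) - 2388 = 1016 - 2388 = -1372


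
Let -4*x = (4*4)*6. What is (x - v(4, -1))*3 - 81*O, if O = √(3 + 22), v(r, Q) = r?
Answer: -489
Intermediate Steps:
x = -24 (x = -4*4*6/4 = -4*6 = -¼*96 = -24)
O = 5 (O = √25 = 5)
(x - v(4, -1))*3 - 81*O = (-24 - 1*4)*3 - 81*5 = (-24 - 4)*3 - 405 = -28*3 - 405 = -84 - 405 = -489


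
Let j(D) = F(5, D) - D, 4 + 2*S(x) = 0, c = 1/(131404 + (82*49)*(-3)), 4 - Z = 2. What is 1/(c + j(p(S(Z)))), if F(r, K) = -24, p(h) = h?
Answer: -119350/2625699 ≈ -0.045455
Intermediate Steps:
Z = 2 (Z = 4 - 1*2 = 4 - 2 = 2)
c = 1/119350 (c = 1/(131404 + 4018*(-3)) = 1/(131404 - 12054) = 1/119350 ≈ 8.3787e-6)
S(x) = -2 (S(x) = -2 + (½)*0 = -2 + 0 = -2)
j(D) = -24 - D
1/(c + j(p(S(Z)))) = 1/(1/119350 + (-24 - 1*(-2))) = 1/(1/119350 + (-24 + 2)) = 1/(1/119350 - 22) = 1/(-2625699/119350) = -119350/2625699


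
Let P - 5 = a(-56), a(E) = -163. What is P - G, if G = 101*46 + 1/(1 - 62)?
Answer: -293043/61 ≈ -4804.0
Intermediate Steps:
P = -158 (P = 5 - 163 = -158)
G = 283405/61 (G = 4646 + 1/(-61) = 4646 - 1/61 = 283405/61 ≈ 4646.0)
P - G = -158 - 1*283405/61 = -158 - 283405/61 = -293043/61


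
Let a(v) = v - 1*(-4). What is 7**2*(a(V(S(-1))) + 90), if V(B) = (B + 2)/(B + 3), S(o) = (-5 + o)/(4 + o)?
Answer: 4606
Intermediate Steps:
S(o) = (-5 + o)/(4 + o)
V(B) = (2 + B)/(3 + B)
a(v) = 4 + v (a(v) = v + 4 = 4 + v)
7**2*(a(V(S(-1))) + 90) = 7**2*((4 + (2 + (-5 - 1)/(4 - 1))/(3 + (-5 - 1)/(4 - 1))) + 90) = 49*((4 + (2 - 6/3)/(3 - 6/3)) + 90) = 49*((4 + (2 + (1/3)*(-6))/(3 + (1/3)*(-6))) + 90) = 49*((4 + (2 - 2)/(3 - 2)) + 90) = 49*((4 + 0/1) + 90) = 49*((4 + 1*0) + 90) = 49*((4 + 0) + 90) = 49*(4 + 90) = 49*94 = 4606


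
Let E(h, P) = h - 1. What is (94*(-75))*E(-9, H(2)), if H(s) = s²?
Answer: 70500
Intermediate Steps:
E(h, P) = -1 + h
(94*(-75))*E(-9, H(2)) = (94*(-75))*(-1 - 9) = -7050*(-10) = 70500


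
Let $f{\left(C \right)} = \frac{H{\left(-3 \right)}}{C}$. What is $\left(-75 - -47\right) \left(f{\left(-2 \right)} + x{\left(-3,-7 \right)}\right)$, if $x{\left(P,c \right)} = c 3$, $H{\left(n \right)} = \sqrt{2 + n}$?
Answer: $588 + 14 i \approx 588.0 + 14.0 i$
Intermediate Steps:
$x{\left(P,c \right)} = 3 c$
$f{\left(C \right)} = \frac{i}{C}$ ($f{\left(C \right)} = \frac{\sqrt{2 - 3}}{C} = \frac{\sqrt{-1}}{C} = \frac{i}{C}$)
$\left(-75 - -47\right) \left(f{\left(-2 \right)} + x{\left(-3,-7 \right)}\right) = \left(-75 - -47\right) \left(\frac{i}{-2} + 3 \left(-7\right)\right) = \left(-75 + 47\right) \left(i \left(- \frac{1}{2}\right) - 21\right) = - 28 \left(- \frac{i}{2} - 21\right) = - 28 \left(-21 - \frac{i}{2}\right) = 588 + 14 i$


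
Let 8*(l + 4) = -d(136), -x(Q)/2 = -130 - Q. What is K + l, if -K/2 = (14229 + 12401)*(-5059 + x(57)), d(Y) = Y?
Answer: 249523079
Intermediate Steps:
x(Q) = 260 + 2*Q (x(Q) = -2*(-130 - Q) = 260 + 2*Q)
l = -21 (l = -4 + (-1*136)/8 = -4 + (⅛)*(-136) = -4 - 17 = -21)
K = 249523100 (K = -2*(14229 + 12401)*(-5059 + (260 + 2*57)) = -53260*(-5059 + (260 + 114)) = -53260*(-5059 + 374) = -53260*(-4685) = -2*(-124761550) = 249523100)
K + l = 249523100 - 21 = 249523079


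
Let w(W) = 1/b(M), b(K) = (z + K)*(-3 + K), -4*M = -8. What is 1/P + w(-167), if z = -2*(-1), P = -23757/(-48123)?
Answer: 56245/31676 ≈ 1.7756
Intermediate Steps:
M = 2 (M = -¼*(-8) = 2)
P = 7919/16041 (P = -23757*(-1/48123) = 7919/16041 ≈ 0.49367)
z = 2
b(K) = (-3 + K)*(2 + K) (b(K) = (2 + K)*(-3 + K) = (-3 + K)*(2 + K))
w(W) = -¼ (w(W) = 1/(-6 + 2² - 1*2) = 1/(-6 + 4 - 2) = 1/(-4) = -¼)
1/P + w(-167) = 1/(7919/16041) - ¼ = 16041/7919 - ¼ = 56245/31676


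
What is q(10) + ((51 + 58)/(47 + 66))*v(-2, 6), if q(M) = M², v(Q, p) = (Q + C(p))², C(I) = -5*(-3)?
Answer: 29721/113 ≈ 263.02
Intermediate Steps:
C(I) = 15
v(Q, p) = (15 + Q)² (v(Q, p) = (Q + 15)² = (15 + Q)²)
q(10) + ((51 + 58)/(47 + 66))*v(-2, 6) = 10² + ((51 + 58)/(47 + 66))*(15 - 2)² = 100 + (109/113)*13² = 100 + (109*(1/113))*169 = 100 + (109/113)*169 = 100 + 18421/113 = 29721/113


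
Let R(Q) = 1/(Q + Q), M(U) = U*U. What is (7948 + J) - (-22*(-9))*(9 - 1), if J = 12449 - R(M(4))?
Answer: 602015/32 ≈ 18813.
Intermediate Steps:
M(U) = U²
R(Q) = 1/(2*Q)
J = 398367/32 (J = 12449 - 1/(2*(4²)) = 12449 - 1/(2*16) = 12449 - 1*1/32 = 12449 - 1/32 = 398367/32 ≈ 12449.)
(7948 + J) - (-22*(-9))*(9 - 1) = (7948 + 398367/32) - (-22*(-9))*(9 - 1) = 652703/32 - 198*8 = 652703/32 - 1*1584 = 652703/32 - 1584 = 602015/32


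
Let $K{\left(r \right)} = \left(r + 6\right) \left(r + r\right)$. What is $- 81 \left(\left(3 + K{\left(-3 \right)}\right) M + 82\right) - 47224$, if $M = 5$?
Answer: $-47791$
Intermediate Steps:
$K{\left(r \right)} = 2 r \left(6 + r\right)$ ($K{\left(r \right)} = \left(6 + r\right) 2 r = 2 r \left(6 + r\right)$)
$- 81 \left(\left(3 + K{\left(-3 \right)}\right) M + 82\right) - 47224 = - 81 \left(\left(3 + 2 \left(-3\right) \left(6 - 3\right)\right) 5 + 82\right) - 47224 = - 81 \left(\left(3 + 2 \left(-3\right) 3\right) 5 + 82\right) - 47224 = - 81 \left(\left(3 - 18\right) 5 + 82\right) - 47224 = - 81 \left(\left(-15\right) 5 + 82\right) - 47224 = - 81 \left(-75 + 82\right) - 47224 = \left(-81\right) 7 - 47224 = -567 - 47224 = -47791$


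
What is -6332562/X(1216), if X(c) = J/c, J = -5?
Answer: 7700395392/5 ≈ 1.5401e+9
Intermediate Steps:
X(c) = -5/c
-6332562/X(1216) = -6332562/((-5/1216)) = -6332562/((-5*1/1216)) = -6332562/(-5/1216) = -6332562*(-1216/5) = 7700395392/5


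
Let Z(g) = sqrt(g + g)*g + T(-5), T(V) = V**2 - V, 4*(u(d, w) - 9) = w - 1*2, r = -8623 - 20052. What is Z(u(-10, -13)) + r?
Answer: -28645 + 21*sqrt(42)/8 ≈ -28628.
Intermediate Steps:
r = -28675
u(d, w) = 17/2 + w/4 (u(d, w) = 9 + (w - 1*2)/4 = 9 + (w - 2)/4 = 9 + (-2 + w)/4 = 9 + (-1/2 + w/4) = 17/2 + w/4)
Z(g) = 30 + sqrt(2)*g**(3/2) (Z(g) = sqrt(g + g)*g - 5*(-1 - 5) = sqrt(2*g)*g - 5*(-6) = (sqrt(2)*sqrt(g))*g + 30 = sqrt(2)*g**(3/2) + 30 = 30 + sqrt(2)*g**(3/2))
Z(u(-10, -13)) + r = (30 + sqrt(2)*(17/2 + (1/4)*(-13))**(3/2)) - 28675 = (30 + sqrt(2)*(17/2 - 13/4)**(3/2)) - 28675 = (30 + sqrt(2)*(21/4)**(3/2)) - 28675 = (30 + sqrt(2)*(21*sqrt(21)/8)) - 28675 = (30 + 21*sqrt(42)/8) - 28675 = -28645 + 21*sqrt(42)/8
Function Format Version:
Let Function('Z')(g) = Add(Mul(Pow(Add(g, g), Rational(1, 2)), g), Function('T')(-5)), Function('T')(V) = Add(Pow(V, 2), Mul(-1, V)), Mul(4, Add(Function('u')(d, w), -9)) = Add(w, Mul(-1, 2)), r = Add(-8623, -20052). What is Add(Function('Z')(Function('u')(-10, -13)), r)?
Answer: Add(-28645, Mul(Rational(21, 8), Pow(42, Rational(1, 2)))) ≈ -28628.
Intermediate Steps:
r = -28675
Function('u')(d, w) = Add(Rational(17, 2), Mul(Rational(1, 4), w)) (Function('u')(d, w) = Add(9, Mul(Rational(1, 4), Add(w, Mul(-1, 2)))) = Add(9, Mul(Rational(1, 4), Add(w, -2))) = Add(9, Mul(Rational(1, 4), Add(-2, w))) = Add(9, Add(Rational(-1, 2), Mul(Rational(1, 4), w))) = Add(Rational(17, 2), Mul(Rational(1, 4), w)))
Function('Z')(g) = Add(30, Mul(Pow(2, Rational(1, 2)), Pow(g, Rational(3, 2)))) (Function('Z')(g) = Add(Mul(Pow(Add(g, g), Rational(1, 2)), g), Mul(-5, Add(-1, -5))) = Add(Mul(Pow(Mul(2, g), Rational(1, 2)), g), Mul(-5, -6)) = Add(Mul(Mul(Pow(2, Rational(1, 2)), Pow(g, Rational(1, 2))), g), 30) = Add(Mul(Pow(2, Rational(1, 2)), Pow(g, Rational(3, 2))), 30) = Add(30, Mul(Pow(2, Rational(1, 2)), Pow(g, Rational(3, 2)))))
Add(Function('Z')(Function('u')(-10, -13)), r) = Add(Add(30, Mul(Pow(2, Rational(1, 2)), Pow(Add(Rational(17, 2), Mul(Rational(1, 4), -13)), Rational(3, 2)))), -28675) = Add(Add(30, Mul(Pow(2, Rational(1, 2)), Pow(Add(Rational(17, 2), Rational(-13, 4)), Rational(3, 2)))), -28675) = Add(Add(30, Mul(Pow(2, Rational(1, 2)), Pow(Rational(21, 4), Rational(3, 2)))), -28675) = Add(Add(30, Mul(Pow(2, Rational(1, 2)), Mul(Rational(21, 8), Pow(21, Rational(1, 2))))), -28675) = Add(Add(30, Mul(Rational(21, 8), Pow(42, Rational(1, 2)))), -28675) = Add(-28645, Mul(Rational(21, 8), Pow(42, Rational(1, 2))))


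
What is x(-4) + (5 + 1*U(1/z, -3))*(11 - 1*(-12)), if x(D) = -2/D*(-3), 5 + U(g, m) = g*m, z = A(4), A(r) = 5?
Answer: -153/10 ≈ -15.300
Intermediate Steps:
z = 5
U(g, m) = -5 + g*m
x(D) = 6/D
x(-4) + (5 + 1*U(1/z, -3))*(11 - 1*(-12)) = 6/(-4) + (5 + 1*(-5 - 3/5))*(11 - 1*(-12)) = 6*(-¼) + (5 + 1*(-5 + (⅕)*(-3)))*(11 + 12) = -3/2 + (5 + 1*(-5 - ⅗))*23 = -3/2 + (5 + 1*(-28/5))*23 = -3/2 + (5 - 28/5)*23 = -3/2 - ⅗*23 = -3/2 - 69/5 = -153/10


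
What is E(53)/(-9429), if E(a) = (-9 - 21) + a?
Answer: -23/9429 ≈ -0.0024393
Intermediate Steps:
E(a) = -30 + a
E(53)/(-9429) = (-30 + 53)/(-9429) = 23*(-1/9429) = -23/9429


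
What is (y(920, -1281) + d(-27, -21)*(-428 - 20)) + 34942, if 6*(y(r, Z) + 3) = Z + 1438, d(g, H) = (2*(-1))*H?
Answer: 96895/6 ≈ 16149.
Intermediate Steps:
d(g, H) = -2*H
y(r, Z) = 710/3 + Z/6 (y(r, Z) = -3 + (Z + 1438)/6 = -3 + (1438 + Z)/6 = -3 + (719/3 + Z/6) = 710/3 + Z/6)
(y(920, -1281) + d(-27, -21)*(-428 - 20)) + 34942 = ((710/3 + (1/6)*(-1281)) + (-2*(-21))*(-428 - 20)) + 34942 = ((710/3 - 427/2) + 42*(-448)) + 34942 = (139/6 - 18816) + 34942 = -112757/6 + 34942 = 96895/6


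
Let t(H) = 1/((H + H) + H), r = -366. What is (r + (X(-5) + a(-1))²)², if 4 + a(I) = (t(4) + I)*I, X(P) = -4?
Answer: 2068339441/20736 ≈ 99746.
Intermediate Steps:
t(H) = 1/(3*H) (t(H) = 1/(2*H + H) = 1/(3*H))
a(I) = -4 + I*(1/12 + I) (a(I) = -4 + ((⅓)/4 + I)*I = -4 + ((⅓)*(¼) + I)*I = -4 + (1/12 + I)*I = -4 + I*(1/12 + I))
(r + (X(-5) + a(-1))²)² = (-366 + (-4 + (-4 + (-1)² + (1/12)*(-1)))²)² = (-366 + (-4 + (-4 + 1 - 1/12))²)² = (-366 + (-4 - 37/12)²)² = (-366 + (-85/12)²)² = (-366 + 7225/144)² = (-45479/144)² = 2068339441/20736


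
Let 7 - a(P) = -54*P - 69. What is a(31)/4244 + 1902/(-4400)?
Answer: -46511/2334200 ≈ -0.019926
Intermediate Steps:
a(P) = 76 + 54*P (a(P) = 7 - (-54*P - 69) = 7 - (-69 - 54*P) = 7 + (69 + 54*P) = 76 + 54*P)
a(31)/4244 + 1902/(-4400) = (76 + 54*31)/4244 + 1902/(-4400) = (76 + 1674)*(1/4244) + 1902*(-1/4400) = 1750*(1/4244) - 951/2200 = 875/2122 - 951/2200 = -46511/2334200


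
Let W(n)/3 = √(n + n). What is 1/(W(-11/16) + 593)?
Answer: 4744/2813291 - 6*I*√22/2813291 ≈ 0.0016863 - 1.0003e-5*I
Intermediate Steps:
W(n) = 3*√2*√n (W(n) = 3*√(n + n) = 3*√(2*n) = 3*(√2*√n) = 3*√2*√n)
1/(W(-11/16) + 593) = 1/(3*√2*√(-11/16) + 593) = 1/(3*√2*(I*√11/4) + 593) = 1/(3*I*√22/4 + 593) = 1/(593 + 3*I*√22/4)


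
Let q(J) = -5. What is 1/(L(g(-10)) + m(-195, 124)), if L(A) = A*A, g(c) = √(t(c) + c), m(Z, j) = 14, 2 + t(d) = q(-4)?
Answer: -⅓ ≈ -0.33333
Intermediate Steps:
t(d) = -7 (t(d) = -2 - 5 = -7)
g(c) = √(-7 + c)
L(A) = A²
1/(L(g(-10)) + m(-195, 124)) = 1/((√(-7 - 10))² + 14) = 1/((√(-17))² + 14) = 1/((I*√17)² + 14) = 1/(-17 + 14) = 1/(-3) = -⅓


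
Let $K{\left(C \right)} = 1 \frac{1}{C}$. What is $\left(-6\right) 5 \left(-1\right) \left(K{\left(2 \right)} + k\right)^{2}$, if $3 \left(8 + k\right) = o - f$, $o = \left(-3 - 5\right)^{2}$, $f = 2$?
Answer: $\frac{31205}{6} \approx 5200.8$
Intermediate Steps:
$K{\left(C \right)} = \frac{1}{C}$
$o = 64$ ($o = \left(-8\right)^{2} = 64$)
$k = \frac{38}{3}$ ($k = -8 + \frac{64 - 2}{3} = -8 + \frac{1}{3} \cdot 62 = -8 + \frac{62}{3} = \frac{38}{3} \approx 12.667$)
$\left(-6\right) 5 \left(-1\right) \left(K{\left(2 \right)} + k\right)^{2} = \left(-6\right) 5 \left(-1\right) \left(\frac{1}{2} + \frac{38}{3}\right)^{2} = \left(-30\right) \left(-1\right) \left(\frac{1}{2} + \frac{38}{3}\right)^{2} = 30 \left(\frac{79}{6}\right)^{2} = 30 \cdot \frac{6241}{36} = \frac{31205}{6}$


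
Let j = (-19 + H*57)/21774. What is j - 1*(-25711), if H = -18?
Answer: 29464751/1146 ≈ 25711.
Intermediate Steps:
j = -55/1146 (j = (-19 - 18*57)/21774 = (-19 - 1026)*(1/21774) = -1045*1/21774 = -55/1146 ≈ -0.047993)
j - 1*(-25711) = -55/1146 - 1*(-25711) = -55/1146 + 25711 = 29464751/1146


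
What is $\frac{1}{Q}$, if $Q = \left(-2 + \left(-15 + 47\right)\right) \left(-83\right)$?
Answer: $- \frac{1}{2490} \approx -0.00040161$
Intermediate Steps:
$Q = -2490$ ($Q = \left(-2 + 32\right) \left(-83\right) = 30 \left(-83\right) = -2490$)
$\frac{1}{Q} = \frac{1}{-2490} = - \frac{1}{2490}$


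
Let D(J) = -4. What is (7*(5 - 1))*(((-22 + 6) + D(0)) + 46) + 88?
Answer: 816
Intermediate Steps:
(7*(5 - 1))*(((-22 + 6) + D(0)) + 46) + 88 = (7*(5 - 1))*(((-22 + 6) - 4) + 46) + 88 = (7*4)*((-16 - 4) + 46) + 88 = 28*(-20 + 46) + 88 = 28*26 + 88 = 728 + 88 = 816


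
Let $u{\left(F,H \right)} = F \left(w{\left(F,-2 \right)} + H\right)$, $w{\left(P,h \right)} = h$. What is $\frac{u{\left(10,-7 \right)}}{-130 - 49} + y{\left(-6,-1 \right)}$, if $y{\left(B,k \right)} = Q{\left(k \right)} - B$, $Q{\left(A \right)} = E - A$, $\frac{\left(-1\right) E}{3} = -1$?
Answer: $\frac{1880}{179} \approx 10.503$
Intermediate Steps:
$E = 3$ ($E = \left(-3\right) \left(-1\right) = 3$)
$Q{\left(A \right)} = 3 - A$
$y{\left(B,k \right)} = 3 - B - k$ ($y{\left(B,k \right)} = \left(3 - k\right) - B = 3 - B - k$)
$u{\left(F,H \right)} = F \left(-2 + H\right)$
$\frac{u{\left(10,-7 \right)}}{-130 - 49} + y{\left(-6,-1 \right)} = \frac{10 \left(-2 - 7\right)}{-130 - 49} - -10 = \frac{10 \left(-9\right)}{-179} + \left(3 + 6 + 1\right) = \left(-90\right) \left(- \frac{1}{179}\right) + 10 = \frac{90}{179} + 10 = \frac{1880}{179}$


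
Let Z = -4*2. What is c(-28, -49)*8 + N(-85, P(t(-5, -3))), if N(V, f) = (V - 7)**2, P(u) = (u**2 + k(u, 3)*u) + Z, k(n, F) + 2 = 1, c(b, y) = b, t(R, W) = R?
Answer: 8240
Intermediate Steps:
k(n, F) = -1 (k(n, F) = -2 + 1 = -1)
Z = -8
P(u) = -8 + u**2 - u (P(u) = (u**2 - u) - 8 = -8 + u**2 - u)
N(V, f) = (-7 + V)**2
c(-28, -49)*8 + N(-85, P(t(-5, -3))) = -28*8 + (-7 - 85)**2 = -224 + (-92)**2 = -224 + 8464 = 8240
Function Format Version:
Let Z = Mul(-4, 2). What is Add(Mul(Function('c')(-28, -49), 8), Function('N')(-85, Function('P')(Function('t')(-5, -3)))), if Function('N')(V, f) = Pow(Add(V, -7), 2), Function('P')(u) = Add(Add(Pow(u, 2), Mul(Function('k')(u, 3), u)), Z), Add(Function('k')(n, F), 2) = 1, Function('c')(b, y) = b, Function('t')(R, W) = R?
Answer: 8240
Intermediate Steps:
Function('k')(n, F) = -1 (Function('k')(n, F) = Add(-2, 1) = -1)
Z = -8
Function('P')(u) = Add(-8, Pow(u, 2), Mul(-1, u)) (Function('P')(u) = Add(Add(Pow(u, 2), Mul(-1, u)), -8) = Add(-8, Pow(u, 2), Mul(-1, u)))
Function('N')(V, f) = Pow(Add(-7, V), 2)
Add(Mul(Function('c')(-28, -49), 8), Function('N')(-85, Function('P')(Function('t')(-5, -3)))) = Add(Mul(-28, 8), Pow(Add(-7, -85), 2)) = Add(-224, Pow(-92, 2)) = Add(-224, 8464) = 8240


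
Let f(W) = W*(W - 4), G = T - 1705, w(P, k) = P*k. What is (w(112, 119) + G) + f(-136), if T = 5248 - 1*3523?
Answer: 32388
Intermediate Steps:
T = 1725 (T = 5248 - 3523 = 1725)
G = 20 (G = 1725 - 1705 = 20)
f(W) = W*(-4 + W)
(w(112, 119) + G) + f(-136) = (112*119 + 20) - 136*(-4 - 136) = (13328 + 20) - 136*(-140) = 13348 + 19040 = 32388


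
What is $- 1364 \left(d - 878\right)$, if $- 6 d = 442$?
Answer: $\frac{3894220}{3} \approx 1.2981 \cdot 10^{6}$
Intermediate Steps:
$d = - \frac{221}{3}$ ($d = \left(- \frac{1}{6}\right) 442 = - \frac{221}{3} \approx -73.667$)
$- 1364 \left(d - 878\right) = - 1364 \left(- \frac{221}{3} - 878\right) = \left(-1364\right) \left(- \frac{2855}{3}\right) = \frac{3894220}{3}$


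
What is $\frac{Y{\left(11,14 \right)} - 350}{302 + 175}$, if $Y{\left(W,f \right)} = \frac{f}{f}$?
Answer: $- \frac{349}{477} \approx -0.73166$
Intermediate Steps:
$Y{\left(W,f \right)} = 1$
$\frac{Y{\left(11,14 \right)} - 350}{302 + 175} = \frac{1 - 350}{302 + 175} = - \frac{349}{477}$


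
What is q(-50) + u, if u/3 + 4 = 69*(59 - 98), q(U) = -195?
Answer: -8280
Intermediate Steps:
u = -8085 (u = -12 + 3*(69*(59 - 98)) = -12 + 3*(69*(-39)) = -12 + 3*(-2691) = -12 - 8073 = -8085)
q(-50) + u = -195 - 8085 = -8280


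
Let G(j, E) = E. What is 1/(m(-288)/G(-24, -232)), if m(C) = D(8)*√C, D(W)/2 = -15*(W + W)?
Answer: -29*I*√2/1440 ≈ -0.028481*I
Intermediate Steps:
D(W) = -60*W (D(W) = 2*(-15*(W + W)) = 2*(-30*W) = -60*W)
m(C) = -480*√C (m(C) = (-60*8)*√C = -480*√C)
1/(m(-288)/G(-24, -232)) = 1/(-5760*I*√2/(-232)) = 1/(-5760*I*√2*(-1/232)) = 1/(720*I*√2/29) = -29*I*√2/1440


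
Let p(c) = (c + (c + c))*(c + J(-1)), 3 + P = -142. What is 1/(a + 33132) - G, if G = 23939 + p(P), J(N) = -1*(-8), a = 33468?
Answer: -5563364399/66600 ≈ -83534.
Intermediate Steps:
P = -145 (P = -3 - 142 = -145)
J(N) = 8
p(c) = 3*c*(8 + c) (p(c) = (c + (c + c))*(c + 8) = (c + 2*c)*(8 + c) = (3*c)*(8 + c) = 3*c*(8 + c))
G = 83534 (G = 23939 + 3*(-145)*(8 - 145) = 23939 + 3*(-145)*(-137) = 23939 + 59595 = 83534)
1/(a + 33132) - G = 1/(33468 + 33132) - 1*83534 = 1/66600 - 83534 = -5563364399/66600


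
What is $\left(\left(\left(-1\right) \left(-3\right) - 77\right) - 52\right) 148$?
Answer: $-18648$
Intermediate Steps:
$\left(\left(\left(-1\right) \left(-3\right) - 77\right) - 52\right) 148 = \left(\left(3 - 77\right) - 52\right) 148 = \left(-74 - 52\right) 148 = \left(-126\right) 148 = -18648$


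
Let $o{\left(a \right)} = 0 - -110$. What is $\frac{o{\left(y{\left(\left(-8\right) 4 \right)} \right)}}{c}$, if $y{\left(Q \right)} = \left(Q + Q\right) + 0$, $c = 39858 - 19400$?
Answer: $\frac{55}{10229} \approx 0.0053769$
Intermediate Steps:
$c = 20458$ ($c = 39858 - 19400 = 20458$)
$y{\left(Q \right)} = 2 Q$ ($y{\left(Q \right)} = 2 Q + 0 = 2 Q$)
$o{\left(a \right)} = 110$ ($o{\left(a \right)} = 0 + 110 = 110$)
$\frac{o{\left(y{\left(\left(-8\right) 4 \right)} \right)}}{c} = \frac{110}{20458} = 110 \cdot \frac{1}{20458} = \frac{55}{10229}$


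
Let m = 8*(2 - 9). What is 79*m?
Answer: -4424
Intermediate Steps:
m = -56 (m = 8*(-7) = -56)
79*m = 79*(-56) = -4424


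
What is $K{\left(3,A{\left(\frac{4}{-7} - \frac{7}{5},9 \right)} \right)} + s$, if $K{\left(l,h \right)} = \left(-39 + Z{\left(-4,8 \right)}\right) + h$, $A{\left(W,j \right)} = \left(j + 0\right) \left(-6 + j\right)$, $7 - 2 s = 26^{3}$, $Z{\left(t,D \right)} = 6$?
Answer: $- \frac{17581}{2} \approx -8790.5$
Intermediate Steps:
$s = - \frac{17569}{2}$ ($s = \frac{7}{2} - \frac{26^{3}}{2} = \frac{7}{2} - 8788 = - \frac{17569}{2} \approx -8784.5$)
$A{\left(W,j \right)} = j \left(-6 + j\right)$
$K{\left(l,h \right)} = -33 + h$ ($K{\left(l,h \right)} = \left(-39 + 6\right) + h = -33 + h$)
$K{\left(3,A{\left(\frac{4}{-7} - \frac{7}{5},9 \right)} \right)} + s = \left(-33 + 9 \left(-6 + 9\right)\right) - \frac{17569}{2} = \left(-33 + 9 \cdot 3\right) - \frac{17569}{2} = \left(-33 + 27\right) - \frac{17569}{2} = -6 - \frac{17569}{2} = - \frac{17581}{2}$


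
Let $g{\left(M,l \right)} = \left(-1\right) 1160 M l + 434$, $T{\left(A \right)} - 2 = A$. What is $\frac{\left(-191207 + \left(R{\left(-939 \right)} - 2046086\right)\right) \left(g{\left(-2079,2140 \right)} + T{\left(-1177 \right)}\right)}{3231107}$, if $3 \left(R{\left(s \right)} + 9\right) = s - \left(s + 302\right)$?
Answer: $- \frac{11547031243550224}{3231107} \approx -3.5737 \cdot 10^{9}$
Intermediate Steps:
$T{\left(A \right)} = 2 + A$
$R{\left(s \right)} = - \frac{329}{3}$ ($R{\left(s \right)} = -9 + \frac{s - \left(s + 302\right)}{3} = -9 + \frac{s - \left(302 + s\right)}{3} = -9 + \frac{1}{3} \left(-302\right) = -9 - \frac{302}{3} = - \frac{329}{3}$)
$g{\left(M,l \right)} = 434 - 1160 M l$ ($g{\left(M,l \right)} = - 1160 M l + 434 = 434 - 1160 M l$)
$\frac{\left(-191207 + \left(R{\left(-939 \right)} - 2046086\right)\right) \left(g{\left(-2079,2140 \right)} + T{\left(-1177 \right)}\right)}{3231107} = \frac{\left(-191207 - \frac{6138587}{3}\right) \left(\left(434 - \left(-2411640\right) 2140\right) + \left(2 - 1177\right)\right)}{3231107} = \left(-191207 - \frac{6138587}{3}\right) \left(\left(434 + 5160909600\right) - 1175\right) \frac{1}{3231107} = - \frac{6712208 \left(5160910034 - 1175\right)}{3} \cdot \frac{1}{3231107} = \left(- \frac{6712208}{3}\right) 5160908859 \cdot \frac{1}{3231107} = \left(-11547031243550224\right) \frac{1}{3231107} = - \frac{11547031243550224}{3231107}$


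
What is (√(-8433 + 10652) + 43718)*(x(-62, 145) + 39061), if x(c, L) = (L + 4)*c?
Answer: 1303801914 + 29823*√2219 ≈ 1.3052e+9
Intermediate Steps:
x(c, L) = c*(4 + L) (x(c, L) = (4 + L)*c = c*(4 + L))
(√(-8433 + 10652) + 43718)*(x(-62, 145) + 39061) = (√(-8433 + 10652) + 43718)*(-62*(4 + 145) + 39061) = (√2219 + 43718)*(-62*149 + 39061) = (43718 + √2219)*(-9238 + 39061) = (43718 + √2219)*29823 = 1303801914 + 29823*√2219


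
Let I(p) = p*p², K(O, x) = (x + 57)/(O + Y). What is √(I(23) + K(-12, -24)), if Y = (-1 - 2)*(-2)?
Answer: √48646/2 ≈ 110.28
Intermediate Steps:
Y = 6 (Y = -3*(-2) = 6)
K(O, x) = (57 + x)/(6 + O) (K(O, x) = (x + 57)/(O + 6) = (57 + x)/(6 + O))
I(p) = p³
√(I(23) + K(-12, -24)) = √(23³ + (57 - 24)/(6 - 12)) = √(12167 + 33/(-6)) = √(12167 - ⅙*33) = √(12167 - 11/2) = √(24323/2) = √48646/2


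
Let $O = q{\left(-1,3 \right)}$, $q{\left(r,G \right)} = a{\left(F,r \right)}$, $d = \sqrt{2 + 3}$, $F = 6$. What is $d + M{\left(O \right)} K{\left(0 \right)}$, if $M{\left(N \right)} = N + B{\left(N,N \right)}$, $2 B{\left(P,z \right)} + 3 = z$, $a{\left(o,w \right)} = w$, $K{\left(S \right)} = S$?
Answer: $\sqrt{5} \approx 2.2361$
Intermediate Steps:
$d = \sqrt{5} \approx 2.2361$
$B{\left(P,z \right)} = - \frac{3}{2} + \frac{z}{2}$
$q{\left(r,G \right)} = r$
$O = -1$
$M{\left(N \right)} = - \frac{3}{2} + \frac{3 N}{2}$ ($M{\left(N \right)} = N + \left(- \frac{3}{2} + \frac{N}{2}\right) = - \frac{3}{2} + \frac{3 N}{2}$)
$d + M{\left(O \right)} K{\left(0 \right)} = \sqrt{5} + \left(- \frac{3}{2} + \frac{3}{2} \left(-1\right)\right) 0 = \sqrt{5} + \left(- \frac{3}{2} - \frac{3}{2}\right) 0 = \sqrt{5} - 0 = \sqrt{5} + 0 = \sqrt{5}$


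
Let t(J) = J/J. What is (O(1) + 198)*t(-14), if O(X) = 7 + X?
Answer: 206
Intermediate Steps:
t(J) = 1
(O(1) + 198)*t(-14) = ((7 + 1) + 198)*1 = (8 + 198)*1 = 206*1 = 206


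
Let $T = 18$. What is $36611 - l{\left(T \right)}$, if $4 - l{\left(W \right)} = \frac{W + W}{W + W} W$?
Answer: $36625$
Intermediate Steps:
$l{\left(W \right)} = 4 - W$ ($l{\left(W \right)} = 4 - \frac{W + W}{W + W} W = 4 - \frac{2 W}{2 W} W = 4 - 2 W \frac{1}{2 W} W = 4 - 1 W = 4 - W$)
$36611 - l{\left(T \right)} = 36611 - \left(4 - 18\right) = 36611 - -14 = 36611 + 14 = 36625$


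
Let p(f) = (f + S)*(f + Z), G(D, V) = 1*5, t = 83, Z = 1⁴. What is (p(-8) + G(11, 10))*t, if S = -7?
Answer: 9130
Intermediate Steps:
Z = 1
G(D, V) = 5
p(f) = (1 + f)*(-7 + f) (p(f) = (f - 7)*(f + 1) = (-7 + f)*(1 + f) = (1 + f)*(-7 + f))
(p(-8) + G(11, 10))*t = ((-7 + (-8)² - 6*(-8)) + 5)*83 = ((-7 + 64 + 48) + 5)*83 = (105 + 5)*83 = 110*83 = 9130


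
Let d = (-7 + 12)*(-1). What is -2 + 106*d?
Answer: -532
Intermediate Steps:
d = -5 (d = 5*(-1) = -5)
-2 + 106*d = -2 + 106*(-5) = -2 - 530 = -532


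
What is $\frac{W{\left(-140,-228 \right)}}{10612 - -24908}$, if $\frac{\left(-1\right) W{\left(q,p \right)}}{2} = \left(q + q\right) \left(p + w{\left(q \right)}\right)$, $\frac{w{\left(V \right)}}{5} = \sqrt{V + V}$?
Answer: $- \frac{133}{37} + \frac{35 i \sqrt{70}}{222} \approx -3.5946 + 1.3191 i$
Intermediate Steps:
$w{\left(V \right)} = 5 \sqrt{2} \sqrt{V}$ ($w{\left(V \right)} = 5 \sqrt{V + V} = 5 \sqrt{2 V} = 5 \sqrt{2} \sqrt{V}$)
$W{\left(q,p \right)} = - 4 q \left(p + 5 \sqrt{2} \sqrt{q}\right)$ ($W{\left(q,p \right)} = - 2 \left(q + q\right) \left(p + 5 \sqrt{2} \sqrt{q}\right) = - 2 \cdot 2 q \left(p + 5 \sqrt{2} \sqrt{q}\right) = - 4 q \left(p + 5 \sqrt{2} \sqrt{q}\right)$)
$\frac{W{\left(-140,-228 \right)}}{10612 - -24908} = \frac{\left(-4\right) \left(-140\right) \left(-228 + 5 \sqrt{2} \sqrt{-140}\right)}{10612 - -24908} = \frac{\left(-4\right) \left(-140\right) \left(-228 + 5 \sqrt{2} \cdot 2 i \sqrt{35}\right)}{10612 + 24908} = \frac{\left(-4\right) \left(-140\right) \left(-228 + 10 i \sqrt{70}\right)}{35520} = \left(-127680 + 5600 i \sqrt{70}\right) \frac{1}{35520} = - \frac{133}{37} + \frac{35 i \sqrt{70}}{222}$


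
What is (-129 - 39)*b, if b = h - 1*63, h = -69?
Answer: 22176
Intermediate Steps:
b = -132 (b = -69 - 1*63 = -69 - 63 = -132)
(-129 - 39)*b = (-129 - 39)*(-132) = -168*(-132) = 22176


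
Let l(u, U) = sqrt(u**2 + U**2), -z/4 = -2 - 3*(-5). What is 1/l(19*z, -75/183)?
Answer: 61*sqrt(3632232449)/3632232449 ≈ 0.0010121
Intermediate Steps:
z = -52 (z = -4*(-2 - 3*(-5)) = -4*(-2 + 15) = -4*13 = -52)
l(u, U) = sqrt(U**2 + u**2)
1/l(19*z, -75/183) = 1/(sqrt((-75/183)**2 + (19*(-52))**2)) = 1/(sqrt((-75*1/183)**2 + (-988)**2)) = 1/(sqrt((-25/61)**2 + 976144)) = 1/(sqrt(625/3721 + 976144)) = 1/(sqrt(3632232449/3721)) = 1/(sqrt(3632232449)/61) = 61*sqrt(3632232449)/3632232449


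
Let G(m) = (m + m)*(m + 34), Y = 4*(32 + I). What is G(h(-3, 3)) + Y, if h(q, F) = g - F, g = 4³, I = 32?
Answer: 11846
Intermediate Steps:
g = 64
h(q, F) = 64 - F
Y = 256 (Y = 4*(32 + 32) = 4*64 = 256)
G(m) = 2*m*(34 + m) (G(m) = (2*m)*(34 + m) = 2*m*(34 + m))
G(h(-3, 3)) + Y = 2*(64 - 1*3)*(34 + (64 - 1*3)) + 256 = 2*(64 - 3)*(34 + (64 - 3)) + 256 = 2*61*(34 + 61) + 256 = 2*61*95 + 256 = 11590 + 256 = 11846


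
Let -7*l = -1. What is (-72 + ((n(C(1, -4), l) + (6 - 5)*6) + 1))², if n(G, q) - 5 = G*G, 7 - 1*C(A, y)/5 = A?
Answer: 705600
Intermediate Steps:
l = ⅐ (l = -⅐*(-1) = ⅐ ≈ 0.14286)
C(A, y) = 35 - 5*A
n(G, q) = 5 + G² (n(G, q) = 5 + G*G = 5 + G²)
(-72 + ((n(C(1, -4), l) + (6 - 5)*6) + 1))² = (-72 + (((5 + (35 - 5*1)²) + (6 - 5)*6) + 1))² = (-72 + (((5 + (35 - 5)²) + 1*6) + 1))² = (-72 + (((5 + 30²) + 6) + 1))² = (-72 + (((5 + 900) + 6) + 1))² = (-72 + ((905 + 6) + 1))² = (-72 + (911 + 1))² = (-72 + 912)² = 840² = 705600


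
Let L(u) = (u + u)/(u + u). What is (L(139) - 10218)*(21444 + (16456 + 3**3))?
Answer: -387500159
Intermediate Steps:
L(u) = 1 (L(u) = (2*u)/((2*u)) = (2*u)*(1/(2*u)) = 1)
(L(139) - 10218)*(21444 + (16456 + 3**3)) = (1 - 10218)*(21444 + (16456 + 3**3)) = -10217*(21444 + (16456 + 27)) = -10217*(21444 + 16483) = -10217*37927 = -387500159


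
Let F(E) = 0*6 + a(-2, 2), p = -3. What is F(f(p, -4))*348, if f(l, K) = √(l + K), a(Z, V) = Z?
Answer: -696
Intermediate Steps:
f(l, K) = √(K + l)
F(E) = -2 (F(E) = 0*6 - 2 = 0 - 2 = -2)
F(f(p, -4))*348 = -2*348 = -696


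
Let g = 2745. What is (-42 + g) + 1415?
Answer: 4118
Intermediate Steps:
(-42 + g) + 1415 = (-42 + 2745) + 1415 = 2703 + 1415 = 4118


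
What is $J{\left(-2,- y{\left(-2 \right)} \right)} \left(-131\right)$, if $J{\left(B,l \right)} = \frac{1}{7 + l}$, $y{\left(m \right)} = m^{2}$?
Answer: $- \frac{131}{3} \approx -43.667$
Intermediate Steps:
$J{\left(-2,- y{\left(-2 \right)} \right)} \left(-131\right) = \frac{1}{7 - \left(-2\right)^{2}} \left(-131\right) = \frac{1}{7 - 4} \left(-131\right) = \frac{1}{3} \left(-131\right) = - \frac{131}{3}$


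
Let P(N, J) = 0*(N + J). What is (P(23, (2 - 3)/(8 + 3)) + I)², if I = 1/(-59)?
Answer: 1/3481 ≈ 0.00028727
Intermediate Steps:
I = -1/59 ≈ -0.016949
P(N, J) = 0 (P(N, J) = 0*(J + N) = 0)
(P(23, (2 - 3)/(8 + 3)) + I)² = (0 - 1/59)² = (-1/59)² = 1/3481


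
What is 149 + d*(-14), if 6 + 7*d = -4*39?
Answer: 473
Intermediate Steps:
d = -162/7 (d = -6/7 + (-4*39)/7 = -6/7 + (⅐)*(-156) = -6/7 - 156/7 = -162/7 ≈ -23.143)
149 + d*(-14) = 149 - 162/7*(-14) = 149 + 324 = 473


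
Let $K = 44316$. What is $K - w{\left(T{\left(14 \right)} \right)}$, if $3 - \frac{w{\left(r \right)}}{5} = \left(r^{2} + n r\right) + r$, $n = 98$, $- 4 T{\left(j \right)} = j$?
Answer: $\frac{170519}{4} \approx 42630.0$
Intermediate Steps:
$T{\left(j \right)} = - \frac{j}{4}$
$w{\left(r \right)} = 15 - 495 r - 5 r^{2}$ ($w{\left(r \right)} = 15 - 5 \left(\left(r^{2} + 98 r\right) + r\right) = 15 - 5 \left(r^{2} + 99 r\right) = 15 - \left(5 r^{2} + 495 r\right) = 15 - 495 r - 5 r^{2}$)
$K - w{\left(T{\left(14 \right)} \right)} = 44316 - \left(15 - 495 \left(\left(- \frac{1}{4}\right) 14\right) - 5 \left(\left(- \frac{1}{4}\right) 14\right)^{2}\right) = 44316 - \left(15 - - \frac{3465}{2} - 5 \left(- \frac{7}{2}\right)^{2}\right) = 44316 - \left(15 + \frac{3465}{2} - \frac{245}{4}\right) = 44316 - \frac{6745}{4} = \frac{170519}{4}$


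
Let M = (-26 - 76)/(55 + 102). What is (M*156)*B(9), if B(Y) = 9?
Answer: -143208/157 ≈ -912.15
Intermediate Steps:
M = -102/157 ≈ -0.64968
(M*156)*B(9) = -102/157*156*9 = -15912/157*9 = -143208/157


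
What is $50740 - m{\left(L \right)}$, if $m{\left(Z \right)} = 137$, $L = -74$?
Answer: $50603$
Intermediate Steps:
$50740 - m{\left(L \right)} = 50740 - 137 = 50603$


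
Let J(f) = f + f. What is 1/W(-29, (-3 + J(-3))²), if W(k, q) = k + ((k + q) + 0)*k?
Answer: -1/1537 ≈ -0.00065062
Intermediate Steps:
J(f) = 2*f
W(k, q) = k + k*(k + q) (W(k, q) = k + (k + q)*k = k + k*(k + q))
1/W(-29, (-3 + J(-3))²) = 1/(-29*(1 - 29 + (-3 + 2*(-3))²)) = 1/(-29*(1 - 29 + (-3 - 6)²)) = 1/(-29*(1 - 29 + (-9)²)) = 1/(-29*(1 - 29 + 81)) = 1/(-29*53) = 1/(-1537) = -1/1537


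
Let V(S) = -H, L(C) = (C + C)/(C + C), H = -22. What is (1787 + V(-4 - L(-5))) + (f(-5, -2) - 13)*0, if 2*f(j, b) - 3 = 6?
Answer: 1809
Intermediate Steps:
f(j, b) = 9/2 (f(j, b) = 3/2 + (1/2)*6 = 3/2 + 3 = 9/2)
L(C) = 1 (L(C) = (2*C)/((2*C)) = (2*C)*(1/(2*C)) = 1)
V(S) = 22 (V(S) = -1*(-22) = 22)
(1787 + V(-4 - L(-5))) + (f(-5, -2) - 13)*0 = (1787 + 22) + (9/2 - 13)*0 = 1809 - 17/2*0 = 1809 + 0 = 1809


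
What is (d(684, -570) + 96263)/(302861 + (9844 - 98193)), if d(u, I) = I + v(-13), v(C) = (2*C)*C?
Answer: 96031/214512 ≈ 0.44767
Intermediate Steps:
v(C) = 2*C²
d(u, I) = 338 + I (d(u, I) = I + 2*(-13)² = I + 2*169 = I + 338 = 338 + I)
(d(684, -570) + 96263)/(302861 + (9844 - 98193)) = ((338 - 570) + 96263)/(302861 + (9844 - 98193)) = (-232 + 96263)/(302861 - 88349) = 96031/214512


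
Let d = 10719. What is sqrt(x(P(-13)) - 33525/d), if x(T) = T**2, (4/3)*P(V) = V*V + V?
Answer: sqrt(19413149934)/1191 ≈ 116.99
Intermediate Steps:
P(V) = 3*V/4 + 3*V**2/4 (P(V) = 3*(V*V + V)/4 = 3*(V**2 + V)/4 = 3*(V + V**2)/4 = 3*V/4 + 3*V**2/4)
sqrt(x(P(-13)) - 33525/d) = sqrt(((3/4)*(-13)*(1 - 13))**2 - 33525/10719) = sqrt(((3/4)*(-13)*(-12))**2 - 33525*1/10719) = sqrt(117**2 - 3725/1191) = sqrt(13689 - 3725/1191) = sqrt(16299874/1191) = sqrt(19413149934)/1191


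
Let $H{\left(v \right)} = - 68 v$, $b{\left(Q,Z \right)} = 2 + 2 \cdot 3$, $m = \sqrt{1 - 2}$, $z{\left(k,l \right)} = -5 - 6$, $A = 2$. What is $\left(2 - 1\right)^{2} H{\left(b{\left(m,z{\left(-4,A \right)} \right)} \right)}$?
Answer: $-544$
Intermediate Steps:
$z{\left(k,l \right)} = -11$ ($z{\left(k,l \right)} = -5 - 6 = -11$)
$m = i$ ($m = \sqrt{-1} = i \approx 1.0 i$)
$b{\left(Q,Z \right)} = 8$ ($b{\left(Q,Z \right)} = 2 + 6 = 8$)
$\left(2 - 1\right)^{2} H{\left(b{\left(m,z{\left(-4,A \right)} \right)} \right)} = \left(2 - 1\right)^{2} \left(\left(-68\right) 8\right) = 1^{2} \left(-544\right) = 1 \left(-544\right) = -544$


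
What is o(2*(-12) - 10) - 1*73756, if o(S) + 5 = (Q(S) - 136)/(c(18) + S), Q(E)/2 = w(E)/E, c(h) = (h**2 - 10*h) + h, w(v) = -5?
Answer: -160506243/2176 ≈ -73762.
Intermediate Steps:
c(h) = h**2 - 9*h
Q(E) = -10/E (Q(E) = 2*(-5/E) = -10/E)
o(S) = -5 + (-136 - 10/S)/(162 + S) (o(S) = -5 + (-10/S - 136)/(18*(-9 + 18) + S) = -5 + (-136 - 10/S)/(18*9 + S) = -5 + (-136 - 10/S)/(162 + S))
o(2*(-12) - 10) - 1*73756 = (-10 - (2*(-12) - 10)*(946 + 5*(2*(-12) - 10)))/((2*(-12) - 10)*(162 + (2*(-12) - 10))) - 1*73756 = (-10 - (-24 - 10)*(946 + 5*(-24 - 10)))/((-24 - 10)*(162 + (-24 - 10))) - 73756 = (-10 - 1*(-34)*(946 + 5*(-34)))/((-34)*(162 - 34)) - 73756 = -1/34*(-10 - 1*(-34)*(946 - 170))/128 - 73756 = -1/34*1/128*(-10 - 1*(-34)*776) - 73756 = -1/34*1/128*(-10 + 26384) - 73756 = -1/34*1/128*26374 - 73756 = -13187/2176 - 73756 = -160506243/2176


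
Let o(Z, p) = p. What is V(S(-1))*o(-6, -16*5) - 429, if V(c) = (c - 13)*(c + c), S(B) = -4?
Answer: -11309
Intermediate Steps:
V(c) = 2*c*(-13 + c) (V(c) = (-13 + c)*(2*c) = 2*c*(-13 + c))
V(S(-1))*o(-6, -16*5) - 429 = (2*(-4)*(-13 - 4))*(-16*5) - 429 = (2*(-4)*(-17))*(-80) - 429 = 136*(-80) - 429 = -10880 - 429 = -11309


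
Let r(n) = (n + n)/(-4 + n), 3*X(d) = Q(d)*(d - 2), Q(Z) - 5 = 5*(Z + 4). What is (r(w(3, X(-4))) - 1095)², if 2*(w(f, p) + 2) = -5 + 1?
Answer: 1196836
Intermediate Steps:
Q(Z) = 25 + 5*Z (Q(Z) = 5 + 5*(Z + 4) = 5 + 5*(4 + Z) = 5 + (20 + 5*Z) = 25 + 5*Z)
X(d) = (-2 + d)*(25 + 5*d)/3 (X(d) = ((25 + 5*d)*(d - 2))/3 = ((25 + 5*d)*(-2 + d))/3 = ((-2 + d)*(25 + 5*d))/3 = (-2 + d)*(25 + 5*d)/3)
w(f, p) = -4 (w(f, p) = -2 + (-5 + 1)/2 = -2 + (½)*(-4) = -2 - 2 = -4)
r(n) = 2*n/(-4 + n) (r(n) = (2*n)/(-4 + n) = 2*n/(-4 + n))
(r(w(3, X(-4))) - 1095)² = (2*(-4)/(-4 - 4) - 1095)² = (2*(-4)/(-8) - 1095)² = (2*(-4)*(-⅛) - 1095)² = (1 - 1095)² = (-1094)² = 1196836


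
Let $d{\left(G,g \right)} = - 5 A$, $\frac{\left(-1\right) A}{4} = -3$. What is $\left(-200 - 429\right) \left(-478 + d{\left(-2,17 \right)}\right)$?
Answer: $338402$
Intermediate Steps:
$A = 12$ ($A = \left(-4\right) \left(-3\right) = 12$)
$d{\left(G,g \right)} = -60$ ($d{\left(G,g \right)} = \left(-5\right) 12 = -60$)
$\left(-200 - 429\right) \left(-478 + d{\left(-2,17 \right)}\right) = \left(-200 - 429\right) \left(-478 - 60\right) = \left(-629\right) \left(-538\right) = 338402$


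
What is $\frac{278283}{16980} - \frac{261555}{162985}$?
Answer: $\frac{2727650057}{184499020} \approx 14.784$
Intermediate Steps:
$\frac{278283}{16980} - \frac{261555}{162985} = 278283 \cdot \frac{1}{16980} - \frac{52311}{32597} = \frac{92761}{5660} - \frac{52311}{32597} = \frac{2727650057}{184499020}$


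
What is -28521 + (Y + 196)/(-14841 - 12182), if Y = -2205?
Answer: -770720974/27023 ≈ -28521.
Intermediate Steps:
-28521 + (Y + 196)/(-14841 - 12182) = -28521 + (-2205 + 196)/(-14841 - 12182) = -28521 - 2009/(-27023) = -28521 - 2009*(-1/27023) = -28521 + 2009/27023 = -770720974/27023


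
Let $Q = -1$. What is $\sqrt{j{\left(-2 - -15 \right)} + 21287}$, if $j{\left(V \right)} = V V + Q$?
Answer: $\sqrt{21455} \approx 146.48$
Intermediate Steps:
$j{\left(V \right)} = -1 + V^{2}$ ($j{\left(V \right)} = V V - 1 = V^{2} - 1 = -1 + V^{2}$)
$\sqrt{j{\left(-2 - -15 \right)} + 21287} = \sqrt{\left(-1 + \left(-2 - -15\right)^{2}\right) + 21287} = \sqrt{\left(-1 + \left(-2 + 15\right)^{2}\right) + 21287} = \sqrt{\left(-1 + 13^{2}\right) + 21287} = \sqrt{\left(-1 + 169\right) + 21287} = \sqrt{168 + 21287} = \sqrt{21455}$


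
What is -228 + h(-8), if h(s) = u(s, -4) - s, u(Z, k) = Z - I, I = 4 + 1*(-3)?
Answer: -229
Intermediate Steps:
I = 1 (I = 4 - 3 = 1)
u(Z, k) = -1 + Z (u(Z, k) = Z - 1*1 = Z - 1 = -1 + Z)
h(s) = -1 (h(s) = (-1 + s) - s = -1)
-228 + h(-8) = -228 - 1 = -229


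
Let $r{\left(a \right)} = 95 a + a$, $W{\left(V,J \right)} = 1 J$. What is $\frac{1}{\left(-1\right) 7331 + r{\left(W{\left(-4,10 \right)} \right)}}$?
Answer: $- \frac{1}{6371} \approx -0.00015696$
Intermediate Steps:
$W{\left(V,J \right)} = J$
$r{\left(a \right)} = 96 a$
$\frac{1}{\left(-1\right) 7331 + r{\left(W{\left(-4,10 \right)} \right)}} = \frac{1}{\left(-1\right) 7331 + 96 \cdot 10} = \frac{1}{-7331 + 960} = \frac{1}{-6371} = - \frac{1}{6371}$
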